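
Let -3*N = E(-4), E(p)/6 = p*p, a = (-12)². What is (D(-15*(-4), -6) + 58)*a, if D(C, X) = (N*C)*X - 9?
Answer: 1665936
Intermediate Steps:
a = 144
E(p) = 6*p² (E(p) = 6*(p*p) = 6*p²)
N = -32 (N = -2*(-4)² = -2*16 = -⅓*96 = -32)
D(C, X) = -9 - 32*C*X (D(C, X) = (-32*C)*X - 9 = -32*C*X - 9 = -9 - 32*C*X)
(D(-15*(-4), -6) + 58)*a = ((-9 - 32*(-15*(-4))*(-6)) + 58)*144 = ((-9 - 32*(-5*(-12))*(-6)) + 58)*144 = ((-9 - 32*60*(-6)) + 58)*144 = ((-9 + 11520) + 58)*144 = (11511 + 58)*144 = 11569*144 = 1665936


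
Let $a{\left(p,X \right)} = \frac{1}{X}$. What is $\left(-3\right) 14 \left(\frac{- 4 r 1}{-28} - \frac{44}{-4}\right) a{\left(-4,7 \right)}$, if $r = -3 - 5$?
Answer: $- \frac{414}{7} \approx -59.143$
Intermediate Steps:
$r = -8$
$\left(-3\right) 14 \left(\frac{- 4 r 1}{-28} - \frac{44}{-4}\right) a{\left(-4,7 \right)} = \frac{\left(-3\right) 14 \left(\frac{\left(-4\right) \left(-8\right) 1}{-28} - \frac{44}{-4}\right)}{7} = - 42 \left(32 \cdot 1 \left(- \frac{1}{28}\right) - -11\right) \frac{1}{7} = - 42 \left(32 \left(- \frac{1}{28}\right) + 11\right) \frac{1}{7} = - 42 \left(- \frac{8}{7} + 11\right) \frac{1}{7} = \left(-42\right) \frac{69}{7} \cdot \frac{1}{7} = \left(-414\right) \frac{1}{7} = - \frac{414}{7}$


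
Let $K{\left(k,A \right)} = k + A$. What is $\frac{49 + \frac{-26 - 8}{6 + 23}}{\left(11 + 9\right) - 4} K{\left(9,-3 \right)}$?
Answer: $\frac{4161}{232} \approx 17.935$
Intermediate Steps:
$K{\left(k,A \right)} = A + k$
$\frac{49 + \frac{-26 - 8}{6 + 23}}{\left(11 + 9\right) - 4} K{\left(9,-3 \right)} = \frac{49 + \frac{-26 - 8}{6 + 23}}{\left(11 + 9\right) - 4} \left(-3 + 9\right) = \frac{49 - \frac{34}{29}}{20 - 4} \cdot 6 = \frac{49 - \frac{34}{29}}{16} \cdot 6 = \left(49 - \frac{34}{29}\right) \frac{1}{16} \cdot 6 = \frac{1387}{29} \cdot \frac{1}{16} \cdot 6 = \frac{1387}{464} \cdot 6 = \frac{4161}{232}$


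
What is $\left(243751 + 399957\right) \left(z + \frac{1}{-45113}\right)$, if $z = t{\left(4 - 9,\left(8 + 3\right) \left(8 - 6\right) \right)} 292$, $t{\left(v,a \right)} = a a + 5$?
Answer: $\frac{4146506261939444}{45113} \approx 9.1914 \cdot 10^{10}$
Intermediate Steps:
$t{\left(v,a \right)} = 5 + a^{2}$ ($t{\left(v,a \right)} = a^{2} + 5 = 5 + a^{2}$)
$z = 142788$ ($z = \left(5 + \left(\left(8 + 3\right) \left(8 - 6\right)\right)^{2}\right) 292 = \left(5 + \left(11 \cdot 2\right)^{2}\right) 292 = \left(5 + 22^{2}\right) 292 = \left(5 + 484\right) 292 = 489 \cdot 292 = 142788$)
$\left(243751 + 399957\right) \left(z + \frac{1}{-45113}\right) = \left(243751 + 399957\right) \left(142788 + \frac{1}{-45113}\right) = 643708 \left(142788 - \frac{1}{45113}\right) = 643708 \cdot \frac{6441595043}{45113} = \frac{4146506261939444}{45113}$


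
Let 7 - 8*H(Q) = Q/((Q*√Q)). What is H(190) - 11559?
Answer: -92465/8 - √190/1520 ≈ -11558.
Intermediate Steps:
H(Q) = 7/8 - 1/(8*√Q) (H(Q) = 7/8 - Q/(8*(Q*√Q)) = 7/8 - Q/(8*(Q^(3/2))) = 7/8 - Q/(8*Q^(3/2)) = 7/8 - 1/(8*√Q))
H(190) - 11559 = (7/8 - √190/1520) - 11559 = -92465/8 - √190/1520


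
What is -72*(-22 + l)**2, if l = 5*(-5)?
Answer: -159048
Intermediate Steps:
l = -25
-72*(-22 + l)**2 = -72*(-22 - 25)**2 = -72*(-47)**2 = -72*2209 = -159048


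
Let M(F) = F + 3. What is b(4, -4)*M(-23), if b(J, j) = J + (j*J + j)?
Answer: 320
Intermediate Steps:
b(J, j) = J + j + J*j (b(J, j) = J + (J*j + j) = J + (j + J*j) = J + j + J*j)
M(F) = 3 + F
b(4, -4)*M(-23) = (4 - 4 + 4*(-4))*(3 - 23) = (4 - 4 - 16)*(-20) = -16*(-20) = 320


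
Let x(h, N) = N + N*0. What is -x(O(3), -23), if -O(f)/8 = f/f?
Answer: 23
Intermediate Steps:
O(f) = -8 (O(f) = -8*f/f = -8*1 = -8)
x(h, N) = N (x(h, N) = N + 0 = N)
-x(O(3), -23) = -1*(-23) = 23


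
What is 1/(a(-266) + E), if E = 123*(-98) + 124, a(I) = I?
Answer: -1/12196 ≈ -8.1994e-5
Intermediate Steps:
E = -11930 (E = -12054 + 124 = -11930)
1/(a(-266) + E) = 1/(-266 - 11930) = 1/(-12196) = -1/12196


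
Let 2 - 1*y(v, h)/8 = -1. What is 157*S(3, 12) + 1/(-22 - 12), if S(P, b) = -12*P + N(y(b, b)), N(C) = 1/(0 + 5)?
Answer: -955507/170 ≈ -5620.6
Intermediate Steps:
y(v, h) = 24 (y(v, h) = 16 - 8*(-1) = 16 + 8 = 24)
N(C) = ⅕ (N(C) = 1/5 = ⅕)
S(P, b) = ⅕ - 12*P (S(P, b) = -12*P + ⅕ = ⅕ - 12*P)
157*S(3, 12) + 1/(-22 - 12) = 157*(⅕ - 12*3) + 1/(-22 - 12) = 157*(⅕ - 36) + 1/(-34) = 157*(-179/5) - 1/34 = -28103/5 - 1/34 = -955507/170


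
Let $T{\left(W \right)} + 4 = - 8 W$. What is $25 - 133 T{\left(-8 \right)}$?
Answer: $-7955$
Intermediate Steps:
$T{\left(W \right)} = -4 - 8 W$
$25 - 133 T{\left(-8 \right)} = 25 - 133 \left(-4 - -64\right) = 25 - 133 \left(-4 + 64\right) = 25 - 7980 = -7955$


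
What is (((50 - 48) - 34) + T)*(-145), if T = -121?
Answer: 22185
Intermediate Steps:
(((50 - 48) - 34) + T)*(-145) = (((50 - 48) - 34) - 121)*(-145) = ((2 - 34) - 121)*(-145) = (-32 - 121)*(-145) = -153*(-145) = 22185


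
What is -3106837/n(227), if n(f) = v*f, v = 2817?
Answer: -3106837/639459 ≈ -4.8585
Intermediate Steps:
n(f) = 2817*f
-3106837/n(227) = -3106837/(2817*227) = -3106837/639459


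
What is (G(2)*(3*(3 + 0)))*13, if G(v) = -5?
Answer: -585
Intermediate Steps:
(G(2)*(3*(3 + 0)))*13 = -15*(3 + 0)*13 = -15*3*13 = -5*9*13 = -45*13 = -585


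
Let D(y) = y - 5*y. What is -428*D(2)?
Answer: 3424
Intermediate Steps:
D(y) = -4*y
-428*D(2) = -(-1712)*2 = -428*(-8) = 3424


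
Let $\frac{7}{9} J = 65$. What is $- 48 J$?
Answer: $- \frac{28080}{7} \approx -4011.4$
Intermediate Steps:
$J = \frac{585}{7}$ ($J = \frac{9}{7} \cdot 65 = \frac{585}{7} \approx 83.571$)
$- 48 J = \left(-48\right) \frac{585}{7} = - \frac{28080}{7}$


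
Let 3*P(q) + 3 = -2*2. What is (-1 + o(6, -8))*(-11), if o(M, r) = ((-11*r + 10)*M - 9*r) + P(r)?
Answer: -21670/3 ≈ -7223.3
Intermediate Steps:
P(q) = -7/3 (P(q) = -1 + (-2*2)/3 = -1 + (⅓)*(-4) = -1 - 4/3 = -7/3)
o(M, r) = -7/3 - 9*r + M*(10 - 11*r) (o(M, r) = ((-11*r + 10)*M - 9*r) - 7/3 = ((10 - 11*r)*M - 9*r) - 7/3 = (M*(10 - 11*r) - 9*r) - 7/3 = (-9*r + M*(10 - 11*r)) - 7/3 = -7/3 - 9*r + M*(10 - 11*r))
(-1 + o(6, -8))*(-11) = (-1 + (-7/3 - 9*(-8) + 10*6 - 11*6*(-8)))*(-11) = (-1 + (-7/3 + 72 + 60 + 528))*(-11) = (-1 + 1973/3)*(-11) = (1970/3)*(-11) = -21670/3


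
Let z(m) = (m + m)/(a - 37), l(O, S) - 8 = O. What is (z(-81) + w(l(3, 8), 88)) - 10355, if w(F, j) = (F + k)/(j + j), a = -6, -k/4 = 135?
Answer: -78360875/7568 ≈ -10354.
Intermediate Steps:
k = -540 (k = -4*135 = -540)
l(O, S) = 8 + O
w(F, j) = (-540 + F)/(2*j) (w(F, j) = (F - 540)/(j + j) = (-540 + F)/((2*j)) = (-540 + F)*(1/(2*j)) = (-540 + F)/(2*j))
z(m) = -2*m/43 (z(m) = (m + m)/(-6 - 37) = (2*m)/(-43) = (2*m)*(-1/43) = -2*m/43)
(z(-81) + w(l(3, 8), 88)) - 10355 = (-2/43*(-81) + (½)*(-540 + (8 + 3))/88) - 10355 = (162/43 + (½)*(1/88)*(-540 + 11)) - 10355 = (162/43 + (½)*(1/88)*(-529)) - 10355 = (162/43 - 529/176) - 10355 = 5765/7568 - 10355 = -78360875/7568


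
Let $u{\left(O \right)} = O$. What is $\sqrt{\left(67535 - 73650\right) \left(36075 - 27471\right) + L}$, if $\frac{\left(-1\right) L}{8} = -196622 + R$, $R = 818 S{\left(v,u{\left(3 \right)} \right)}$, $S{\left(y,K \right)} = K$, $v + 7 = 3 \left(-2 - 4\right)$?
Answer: $2 i \sqrt{12765029} \approx 7145.6 i$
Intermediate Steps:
$v = -25$ ($v = -7 + 3 \left(-2 - 4\right) = -7 + 3 \left(-6\right) = -7 - 18 = -25$)
$R = 2454$ ($R = 818 \cdot 3 = 2454$)
$L = 1553344$ ($L = - 8 \left(-196622 + 2454\right) = \left(-8\right) \left(-194168\right) = 1553344$)
$\sqrt{\left(67535 - 73650\right) \left(36075 - 27471\right) + L} = \sqrt{\left(67535 - 73650\right) \left(36075 - 27471\right) + 1553344} = \sqrt{\left(-6115\right) 8604 + 1553344} = \sqrt{-52613460 + 1553344} = \sqrt{-51060116} = 2 i \sqrt{12765029}$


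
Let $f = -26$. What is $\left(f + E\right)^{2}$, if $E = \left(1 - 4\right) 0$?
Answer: $676$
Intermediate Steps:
$E = 0$ ($E = \left(-3\right) 0 = 0$)
$\left(f + E\right)^{2} = \left(-26 + 0\right)^{2} = \left(-26\right)^{2} = 676$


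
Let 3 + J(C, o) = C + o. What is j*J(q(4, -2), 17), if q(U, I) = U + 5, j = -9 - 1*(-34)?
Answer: 575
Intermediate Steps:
j = 25 (j = -9 + 34 = 25)
q(U, I) = 5 + U
J(C, o) = -3 + C + o (J(C, o) = -3 + (C + o) = -3 + C + o)
j*J(q(4, -2), 17) = 25*(-3 + (5 + 4) + 17) = 25*(-3 + 9 + 17) = 25*23 = 575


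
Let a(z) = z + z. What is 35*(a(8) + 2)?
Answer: 630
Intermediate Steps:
a(z) = 2*z
35*(a(8) + 2) = 35*(2*8 + 2) = 35*(16 + 2) = 35*18 = 630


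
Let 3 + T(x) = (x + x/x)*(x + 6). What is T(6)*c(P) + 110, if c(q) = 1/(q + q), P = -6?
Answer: 413/4 ≈ 103.25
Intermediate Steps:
c(q) = 1/(2*q)
T(x) = -3 + (1 + x)*(6 + x) (T(x) = -3 + (x + x/x)*(x + 6) = -3 + (x + 1)*(6 + x) = -3 + (1 + x)*(6 + x))
T(6)*c(P) + 110 = (3 + 6² + 7*6)*((½)/(-6)) + 110 = (3 + 36 + 42)*((½)*(-⅙)) + 110 = 81*(-1/12) + 110 = -27/4 + 110 = 413/4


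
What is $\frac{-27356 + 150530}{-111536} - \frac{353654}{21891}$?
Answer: $- \frac{21070777289}{1220817288} \approx -17.26$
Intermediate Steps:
$\frac{-27356 + 150530}{-111536} - \frac{353654}{21891} = 123174 \left(- \frac{1}{111536}\right) - \frac{353654}{21891} = - \frac{61587}{55768} - \frac{353654}{21891} = - \frac{21070777289}{1220817288}$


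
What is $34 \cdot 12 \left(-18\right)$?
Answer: $-7344$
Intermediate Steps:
$34 \cdot 12 \left(-18\right) = 408 \left(-18\right) = -7344$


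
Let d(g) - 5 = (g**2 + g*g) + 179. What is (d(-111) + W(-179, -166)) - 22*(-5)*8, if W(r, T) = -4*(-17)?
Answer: 25774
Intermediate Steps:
W(r, T) = 68
d(g) = 184 + 2*g**2 (d(g) = 5 + ((g**2 + g*g) + 179) = 5 + ((g**2 + g**2) + 179) = 5 + (2*g**2 + 179) = 5 + (179 + 2*g**2) = 184 + 2*g**2)
(d(-111) + W(-179, -166)) - 22*(-5)*8 = ((184 + 2*(-111)**2) + 68) - 22*(-5)*8 = ((184 + 2*12321) + 68) + 110*8 = ((184 + 24642) + 68) + 880 = (24826 + 68) + 880 = 24894 + 880 = 25774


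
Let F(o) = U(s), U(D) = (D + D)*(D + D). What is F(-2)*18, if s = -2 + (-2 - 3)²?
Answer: 38088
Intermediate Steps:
s = 23 (s = -2 + (-5)² = -2 + 25 = 23)
U(D) = 4*D² (U(D) = (2*D)*(2*D) = 4*D²)
F(o) = 2116 (F(o) = 4*23² = 4*529 = 2116)
F(-2)*18 = 2116*18 = 38088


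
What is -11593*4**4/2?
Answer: -1483904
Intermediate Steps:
-11593*4**4/2 = -2967808/2 = -11593*128 = -1483904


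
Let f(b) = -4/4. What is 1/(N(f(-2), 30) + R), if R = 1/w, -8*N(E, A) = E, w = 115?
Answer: 920/123 ≈ 7.4797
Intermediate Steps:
f(b) = -1 (f(b) = -4*¼ = -1)
N(E, A) = -E/8
R = 1/115 ≈ 0.0086956
1/(N(f(-2), 30) + R) = 1/(-⅛*(-1) + 1/115) = 1/(⅛ + 1/115) = 1/(123/920) = 920/123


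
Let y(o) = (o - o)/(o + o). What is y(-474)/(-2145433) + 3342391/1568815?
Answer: 3342391/1568815 ≈ 2.1305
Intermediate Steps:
y(o) = 0 (y(o) = 0/((2*o)) = 0*(1/(2*o)) = 0)
y(-474)/(-2145433) + 3342391/1568815 = 0/(-2145433) + 3342391/1568815 = 0*(-1/2145433) + 3342391*(1/1568815) = 0 + 3342391/1568815 = 3342391/1568815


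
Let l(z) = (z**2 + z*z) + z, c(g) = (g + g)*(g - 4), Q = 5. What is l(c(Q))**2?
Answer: 44100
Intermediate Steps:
c(g) = 2*g*(-4 + g) (c(g) = (2*g)*(-4 + g) = 2*g*(-4 + g))
l(z) = z + 2*z**2 (l(z) = (z**2 + z**2) + z = 2*z**2 + z = z + 2*z**2)
l(c(Q))**2 = ((2*5*(-4 + 5))*(1 + 2*(2*5*(-4 + 5))))**2 = ((2*5*1)*(1 + 2*(2*5*1)))**2 = (10*(1 + 2*10))**2 = (10*(1 + 20))**2 = (10*21)**2 = 210**2 = 44100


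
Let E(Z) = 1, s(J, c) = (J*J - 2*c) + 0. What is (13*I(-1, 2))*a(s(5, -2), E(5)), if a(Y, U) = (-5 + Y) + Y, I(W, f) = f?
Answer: 1378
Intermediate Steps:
s(J, c) = J² - 2*c (s(J, c) = (J² - 2*c) + 0 = J² - 2*c)
a(Y, U) = -5 + 2*Y
(13*I(-1, 2))*a(s(5, -2), E(5)) = (13*2)*(-5 + 2*(5² - 2*(-2))) = 26*(-5 + 2*(25 + 4)) = 26*(-5 + 2*29) = 26*(-5 + 58) = 26*53 = 1378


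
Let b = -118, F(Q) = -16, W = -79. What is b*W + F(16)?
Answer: 9306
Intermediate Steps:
b*W + F(16) = -118*(-79) - 16 = 9322 - 16 = 9306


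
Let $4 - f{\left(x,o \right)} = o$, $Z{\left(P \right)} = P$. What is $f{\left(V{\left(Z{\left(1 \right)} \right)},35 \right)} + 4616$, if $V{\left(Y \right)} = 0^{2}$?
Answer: $4585$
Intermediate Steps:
$V{\left(Y \right)} = 0$
$f{\left(x,o \right)} = 4 - o$
$f{\left(V{\left(Z{\left(1 \right)} \right)},35 \right)} + 4616 = \left(4 - 35\right) + 4616 = -31 + 4616 = 4585$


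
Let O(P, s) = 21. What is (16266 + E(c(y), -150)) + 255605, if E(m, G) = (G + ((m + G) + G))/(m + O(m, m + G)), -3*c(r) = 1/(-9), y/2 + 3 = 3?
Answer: 154410579/568 ≈ 2.7185e+5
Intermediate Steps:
y = 0 (y = -6 + 2*3 = -6 + 6 = 0)
c(r) = 1/27 (c(r) = -⅓/(-9) = -⅓*(-⅑) = 1/27)
E(m, G) = (m + 3*G)/(21 + m) (E(m, G) = (G + ((m + G) + G))/(m + 21) = (G + ((G + m) + G))/(21 + m) = (G + (m + 2*G))/(21 + m) = (m + 3*G)/(21 + m))
(16266 + E(c(y), -150)) + 255605 = (16266 + (1/27 + 3*(-150))/(21 + 1/27)) + 255605 = (16266 + (1/27 - 450)/(568/27)) + 255605 = (16266 + (27/568)*(-12149/27)) + 255605 = (16266 - 12149/568) + 255605 = 9226939/568 + 255605 = 154410579/568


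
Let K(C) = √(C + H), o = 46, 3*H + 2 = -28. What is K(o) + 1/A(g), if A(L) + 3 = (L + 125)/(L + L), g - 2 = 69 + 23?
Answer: 1882/345 ≈ 5.4551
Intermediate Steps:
H = -10 (H = -⅔ + (⅓)*(-28) = -⅔ - 28/3 = -10)
g = 94 (g = 2 + (69 + 23) = 2 + 92 = 94)
A(L) = -3 + (125 + L)/(2*L) (A(L) = -3 + (L + 125)/(L + L) = -3 + (125 + L)/((2*L)) = -3 + (125 + L)*(1/(2*L)) = -3 + (125 + L)/(2*L))
K(C) = √(-10 + C) (K(C) = √(C - 10) = √(-10 + C))
K(o) + 1/A(g) = √(-10 + 46) + 1/((5/2)*(25 - 1*94)/94) = √36 + 1/((5/2)*(1/94)*(25 - 94)) = 6 + 1/((5/2)*(1/94)*(-69)) = 6 + 1/(-345/188) = 6 - 188/345 = 1882/345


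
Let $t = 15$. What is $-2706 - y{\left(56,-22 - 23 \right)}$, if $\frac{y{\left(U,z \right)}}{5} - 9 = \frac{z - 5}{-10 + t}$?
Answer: $-2701$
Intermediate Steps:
$y{\left(U,z \right)} = 40 + z$ ($y{\left(U,z \right)} = 45 + 5 \frac{z - 5}{-10 + 15} = 45 + 5 \frac{-5 + z}{5} = 45 + 5 \left(-5 + z\right) \frac{1}{5} = 45 + 5 \left(-1 + \frac{z}{5}\right) = 45 + \left(-5 + z\right) = 40 + z$)
$-2706 - y{\left(56,-22 - 23 \right)} = -2706 - \left(40 - 45\right) = -2706 - -5 = -2706 + 5 = -2701$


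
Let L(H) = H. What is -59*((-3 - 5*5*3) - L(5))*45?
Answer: 220365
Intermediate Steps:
-59*((-3 - 5*5*3) - L(5))*45 = -59*((-3 - 5*5*3) - 1*5)*45 = -59*((-3 - 25*3) - 5)*45 = -59*((-3 - 1*75) - 5)*45 = -59*((-3 - 75) - 5)*45 = -59*(-78 - 5)*45 = -59*(-83)*45 = 4897*45 = 220365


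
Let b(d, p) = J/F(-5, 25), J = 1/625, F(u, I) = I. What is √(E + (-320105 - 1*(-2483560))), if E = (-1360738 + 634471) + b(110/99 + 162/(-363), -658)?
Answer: √22456062501/125 ≈ 1198.8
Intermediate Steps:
J = 1/625 ≈ 0.0016000
b(d, p) = 1/15625 (b(d, p) = (1/625)/25 = (1/625)*(1/25) = 1/15625)
E = -11347921874/15625 (E = (-1360738 + 634471) + 1/15625 = -726267 + 1/15625 = -11347921874/15625 ≈ -7.2627e+5)
√(E + (-320105 - 1*(-2483560))) = √(-11347921874/15625 + (-320105 - 1*(-2483560))) = √(-11347921874/15625 + (-320105 + 2483560)) = √(-11347921874/15625 + 2163455) = √(22456062501/15625) = √22456062501/125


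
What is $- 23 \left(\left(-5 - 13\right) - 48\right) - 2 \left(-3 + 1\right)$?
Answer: $1522$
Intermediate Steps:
$- 23 \left(\left(-5 - 13\right) - 48\right) - 2 \left(-3 + 1\right) = - 23 \left(-18 - 48\right) - -4 = \left(-23\right) \left(-66\right) + 4 = 1518 + 4 = 1522$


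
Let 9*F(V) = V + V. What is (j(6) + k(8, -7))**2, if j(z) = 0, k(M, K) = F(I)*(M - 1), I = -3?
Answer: 196/9 ≈ 21.778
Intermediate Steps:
F(V) = 2*V/9 (F(V) = (V + V)/9 = (2*V)/9 = 2*V/9)
k(M, K) = 2/3 - 2*M/3 (k(M, K) = ((2/9)*(-3))*(M - 1) = -2*(-1 + M)/3 = 2/3 - 2*M/3)
(j(6) + k(8, -7))**2 = (0 + (2/3 - 2/3*8))**2 = (0 + (2/3 - 16/3))**2 = (0 - 14/3)**2 = (-14/3)**2 = 196/9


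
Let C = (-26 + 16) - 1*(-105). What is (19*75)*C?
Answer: 135375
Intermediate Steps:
C = 95 (C = -10 + 105 = 95)
(19*75)*C = (19*75)*95 = 1425*95 = 135375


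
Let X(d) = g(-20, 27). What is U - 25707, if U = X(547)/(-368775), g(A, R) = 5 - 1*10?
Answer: -1896019784/73755 ≈ -25707.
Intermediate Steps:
g(A, R) = -5 (g(A, R) = 5 - 10 = -5)
X(d) = -5
U = 1/73755 (U = -5/(-368775) = -5*(-1/368775) = 1/73755 ≈ 1.3558e-5)
U - 25707 = 1/73755 - 25707 = -1896019784/73755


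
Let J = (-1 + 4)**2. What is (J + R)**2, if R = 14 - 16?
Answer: 49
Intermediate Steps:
R = -2
J = 9 (J = 3**2 = 9)
(J + R)**2 = (9 - 2)**2 = 7**2 = 49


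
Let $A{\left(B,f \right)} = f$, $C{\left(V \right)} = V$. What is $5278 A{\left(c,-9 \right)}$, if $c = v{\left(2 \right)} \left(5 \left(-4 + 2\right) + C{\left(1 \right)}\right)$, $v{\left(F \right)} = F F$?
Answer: $-47502$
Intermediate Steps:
$v{\left(F \right)} = F^{2}$
$c = -36$ ($c = 2^{2} \left(5 \left(-4 + 2\right) + 1\right) = 4 \left(5 \left(-2\right) + 1\right) = 4 \left(-10 + 1\right) = 4 \left(-9\right) = -36$)
$5278 A{\left(c,-9 \right)} = 5278 \left(-9\right) = -47502$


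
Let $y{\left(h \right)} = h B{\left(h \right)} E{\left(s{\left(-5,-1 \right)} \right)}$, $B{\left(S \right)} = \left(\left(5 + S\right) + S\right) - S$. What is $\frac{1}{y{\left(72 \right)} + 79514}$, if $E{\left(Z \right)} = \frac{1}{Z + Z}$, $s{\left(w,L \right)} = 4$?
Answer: $\frac{1}{80207} \approx 1.2468 \cdot 10^{-5}$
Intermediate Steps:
$E{\left(Z \right)} = \frac{1}{2 Z}$
$B{\left(S \right)} = 5 + S$ ($B{\left(S \right)} = \left(5 + 2 S\right) - S = 5 + S$)
$y{\left(h \right)} = \frac{h \left(5 + h\right)}{8}$ ($y{\left(h \right)} = h \left(5 + h\right) \frac{1}{2 \cdot 4} = h \left(5 + h\right) \frac{1}{2} \cdot \frac{1}{4} = h \left(5 + h\right) \frac{1}{8} = \frac{h \left(5 + h\right)}{8}$)
$\frac{1}{y{\left(72 \right)} + 79514} = \frac{1}{\frac{1}{8} \cdot 72 \left(5 + 72\right) + 79514} = \frac{1}{\frac{1}{8} \cdot 72 \cdot 77 + 79514} = \frac{1}{693 + 79514} = \frac{1}{80207}$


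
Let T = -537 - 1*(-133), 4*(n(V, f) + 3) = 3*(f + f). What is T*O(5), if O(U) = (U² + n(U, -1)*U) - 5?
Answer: 1010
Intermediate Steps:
n(V, f) = -3 + 3*f/2 (n(V, f) = -3 + (3*(f + f))/4 = -3 + (3*(2*f))/4 = -3 + (6*f)/4 = -3 + 3*f/2)
T = -404 (T = -537 + 133 = -404)
O(U) = -5 + U² - 9*U/2 (O(U) = (U² + (-3 + (3/2)*(-1))*U) - 5 = (U² + (-3 - 3/2)*U) - 5 = (U² - 9*U/2) - 5 = -5 + U² - 9*U/2)
T*O(5) = -404*(-5 + 5² - 9/2*5) = -404*(-5 + 25 - 45/2) = -404*(-5/2) = 1010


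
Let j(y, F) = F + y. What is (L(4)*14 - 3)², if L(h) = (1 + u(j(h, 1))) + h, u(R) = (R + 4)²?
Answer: 1442401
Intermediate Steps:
u(R) = (4 + R)²
L(h) = 1 + h + (5 + h)² (L(h) = (1 + (4 + (1 + h))²) + h = (1 + (5 + h)²) + h = 1 + h + (5 + h)²)
(L(4)*14 - 3)² = ((1 + 4 + (5 + 4)²)*14 - 3)² = ((1 + 4 + 9²)*14 - 3)² = ((1 + 4 + 81)*14 - 3)² = (86*14 - 3)² = (1204 - 3)² = 1201² = 1442401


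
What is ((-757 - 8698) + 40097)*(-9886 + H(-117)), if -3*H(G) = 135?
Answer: -304305702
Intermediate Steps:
H(G) = -45 (H(G) = -1/3*135 = -45)
((-757 - 8698) + 40097)*(-9886 + H(-117)) = ((-757 - 8698) + 40097)*(-9886 - 45) = (-9455 + 40097)*(-9931) = 30642*(-9931) = -304305702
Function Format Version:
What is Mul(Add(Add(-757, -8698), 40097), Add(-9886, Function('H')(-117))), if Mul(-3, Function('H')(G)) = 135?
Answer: -304305702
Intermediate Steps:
Function('H')(G) = -45 (Function('H')(G) = Mul(Rational(-1, 3), 135) = -45)
Mul(Add(Add(-757, -8698), 40097), Add(-9886, Function('H')(-117))) = Mul(Add(Add(-757, -8698), 40097), Add(-9886, -45)) = Mul(Add(-9455, 40097), -9931) = Mul(30642, -9931) = -304305702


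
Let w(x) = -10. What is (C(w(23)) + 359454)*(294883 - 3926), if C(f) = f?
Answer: 104582747908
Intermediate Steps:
(C(w(23)) + 359454)*(294883 - 3926) = (-10 + 359454)*(294883 - 3926) = 359444*290957 = 104582747908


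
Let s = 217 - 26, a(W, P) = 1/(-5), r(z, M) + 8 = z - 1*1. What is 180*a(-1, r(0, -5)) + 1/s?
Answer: -6875/191 ≈ -35.995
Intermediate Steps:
r(z, M) = -9 + z (r(z, M) = -8 + (z - 1*1) = -8 + (z - 1) = -8 + (-1 + z) = -9 + z)
a(W, P) = -1/5
s = 191
180*a(-1, r(0, -5)) + 1/s = 180*(-1/5) + 1/191 = -36 + 1/191 = -6875/191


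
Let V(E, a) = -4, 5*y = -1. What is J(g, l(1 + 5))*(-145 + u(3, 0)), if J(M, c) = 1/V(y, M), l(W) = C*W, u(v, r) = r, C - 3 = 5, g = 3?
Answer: 145/4 ≈ 36.250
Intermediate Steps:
y = -⅕ (y = (⅕)*(-1) = -⅕ ≈ -0.20000)
C = 8 (C = 3 + 5 = 8)
l(W) = 8*W
J(M, c) = -¼ (J(M, c) = 1/(-4) = -¼)
J(g, l(1 + 5))*(-145 + u(3, 0)) = -(-145 + 0)/4 = -¼*(-145) = 145/4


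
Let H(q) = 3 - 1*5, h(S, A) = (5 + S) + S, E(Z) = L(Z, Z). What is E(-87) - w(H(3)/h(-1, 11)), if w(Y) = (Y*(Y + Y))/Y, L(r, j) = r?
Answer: -257/3 ≈ -85.667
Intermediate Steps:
E(Z) = Z
h(S, A) = 5 + 2*S
H(q) = -2 (H(q) = 3 - 5 = -2)
w(Y) = 2*Y (w(Y) = (Y*(2*Y))/Y = (2*Y**2)/Y = 2*Y)
E(-87) - w(H(3)/h(-1, 11)) = -87 - 2*(-2/(5 + 2*(-1))) = -87 - 2*(-2/(5 - 2)) = -87 - 2*(-2/3) = -87 - 2*(-2*1/3) = -87 - 2*(-2)/3 = -87 - 1*(-4/3) = -87 + 4/3 = -257/3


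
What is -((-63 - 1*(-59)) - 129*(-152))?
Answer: -19604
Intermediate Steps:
-((-63 - 1*(-59)) - 129*(-152)) = -((-63 + 59) + 19608) = -(-4 + 19608) = -1*19604 = -19604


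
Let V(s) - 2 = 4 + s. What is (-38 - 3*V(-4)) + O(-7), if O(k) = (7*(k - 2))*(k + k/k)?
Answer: 334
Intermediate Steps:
V(s) = 6 + s (V(s) = 2 + (4 + s) = 6 + s)
O(k) = (1 + k)*(-14 + 7*k) (O(k) = (7*(-2 + k))*(k + 1) = (-14 + 7*k)*(1 + k) = (1 + k)*(-14 + 7*k))
(-38 - 3*V(-4)) + O(-7) = (-38 - 3*(6 - 4)) + (-14 - 7*(-7) + 7*(-7)**2) = (-38 - 3*2) + (-14 + 49 + 7*49) = (-38 - 6) + (-14 + 49 + 343) = -44 + 378 = 334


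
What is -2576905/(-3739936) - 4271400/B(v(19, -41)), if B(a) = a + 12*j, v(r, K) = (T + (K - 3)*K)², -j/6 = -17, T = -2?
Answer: -1900968068765/3037228205152 ≈ -0.62589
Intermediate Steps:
j = 102 (j = -6*(-17) = 102)
v(r, K) = (-2 + K*(-3 + K))² (v(r, K) = (-2 + (K - 3)*K)² = (-2 + (-3 + K)*K)² = (-2 + K*(-3 + K))²)
B(a) = 1224 + a (B(a) = a + 12*102 = a + 1224 = 1224 + a)
-2576905/(-3739936) - 4271400/B(v(19, -41)) = -2576905/(-3739936) - 4271400/(1224 + (2 - 1*(-41)² + 3*(-41))²) = -2576905*(-1/3739936) - 4271400/(1224 + (2 - 1*1681 - 123)²) = 2576905/3739936 - 4271400/(1224 + (2 - 1681 - 123)²) = 2576905/3739936 - 4271400/(1224 + (-1802)²) = 2576905/3739936 - 4271400/(1224 + 3247204) = 2576905/3739936 - 4271400/3248428 = 2576905/3739936 - 4271400*1/3248428 = 2576905/3739936 - 1067850/812107 = -1900968068765/3037228205152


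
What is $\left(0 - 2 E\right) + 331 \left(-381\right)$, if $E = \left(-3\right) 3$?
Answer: $-126093$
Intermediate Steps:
$E = -9$
$\left(0 - 2 E\right) + 331 \left(-381\right) = \left(0 - -18\right) + 331 \left(-381\right) = \left(0 + 18\right) - 126111 = 18 - 126111 = -126093$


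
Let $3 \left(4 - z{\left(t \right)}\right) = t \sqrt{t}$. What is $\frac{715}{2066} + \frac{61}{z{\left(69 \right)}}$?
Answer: $\frac{25582671}{75378010} - \frac{1403 \sqrt{69}}{36485} \approx 0.019967$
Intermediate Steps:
$z{\left(t \right)} = 4 - \frac{t^{\frac{3}{2}}}{3}$ ($z{\left(t \right)} = 4 - \frac{t \sqrt{t}}{3} = 4 - \frac{t^{\frac{3}{2}}}{3}$)
$\frac{715}{2066} + \frac{61}{z{\left(69 \right)}} = \frac{715}{2066} + \frac{61}{4 - \frac{69^{\frac{3}{2}}}{3}} = 715 \cdot \frac{1}{2066} + \frac{61}{4 - \frac{69 \sqrt{69}}{3}} = \frac{715}{2066} + \frac{61}{4 - 23 \sqrt{69}}$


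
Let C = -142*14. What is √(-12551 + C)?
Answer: I*√14539 ≈ 120.58*I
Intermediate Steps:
C = -1988
√(-12551 + C) = √(-12551 - 1988) = √(-14539) = I*√14539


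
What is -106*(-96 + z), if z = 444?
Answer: -36888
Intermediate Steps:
-106*(-96 + z) = -106*(-96 + 444) = -106*348 = -36888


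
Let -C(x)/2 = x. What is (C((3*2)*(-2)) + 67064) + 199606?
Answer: 266694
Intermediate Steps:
C(x) = -2*x
(C((3*2)*(-2)) + 67064) + 199606 = (-2*3*2*(-2) + 67064) + 199606 = (-12*(-2) + 67064) + 199606 = (-2*(-12) + 67064) + 199606 = (24 + 67064) + 199606 = 67088 + 199606 = 266694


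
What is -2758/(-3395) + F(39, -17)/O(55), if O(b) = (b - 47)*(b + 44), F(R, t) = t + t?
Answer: 147779/192060 ≈ 0.76944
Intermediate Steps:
F(R, t) = 2*t
O(b) = (-47 + b)*(44 + b)
-2758/(-3395) + F(39, -17)/O(55) = -2758/(-3395) + (2*(-17))/(-2068 + 55² - 3*55) = -2758*(-1/3395) - 34/(-2068 + 3025 - 165) = 394/485 - 34/792 = 394/485 - 34*1/792 = 394/485 - 17/396 = 147779/192060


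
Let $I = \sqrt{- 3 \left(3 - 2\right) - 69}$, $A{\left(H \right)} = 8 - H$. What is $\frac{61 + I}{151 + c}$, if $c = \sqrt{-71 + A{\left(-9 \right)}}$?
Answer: $\frac{9211}{22855} + \frac{36 \sqrt{3}}{22855} - \frac{183 i \sqrt{6}}{22855} + \frac{906 i \sqrt{2}}{22855} \approx 0.40575 + 0.036448 i$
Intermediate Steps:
$I = 6 i \sqrt{2}$ ($I = \sqrt{\left(-3\right) 1 - 69} = \sqrt{-3 - 69} = \sqrt{-72} = 6 i \sqrt{2} \approx 8.4853 i$)
$c = 3 i \sqrt{6}$ ($c = \sqrt{-71 + \left(8 - -9\right)} = \sqrt{-71 + \left(8 + 9\right)} = \sqrt{-71 + 17} = \sqrt{-54} = 3 i \sqrt{6} \approx 7.3485 i$)
$\frac{61 + I}{151 + c} = \frac{61 + 6 i \sqrt{2}}{151 + 3 i \sqrt{6}}$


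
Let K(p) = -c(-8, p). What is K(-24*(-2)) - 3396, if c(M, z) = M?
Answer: -3388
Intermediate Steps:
K(p) = 8 (K(p) = -1*(-8) = 8)
K(-24*(-2)) - 3396 = 8 - 3396 = -3388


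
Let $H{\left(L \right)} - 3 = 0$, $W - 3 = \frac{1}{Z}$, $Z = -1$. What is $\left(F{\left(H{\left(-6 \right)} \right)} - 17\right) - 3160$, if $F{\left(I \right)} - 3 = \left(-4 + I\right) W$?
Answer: $-3176$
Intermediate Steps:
$W = 2$ ($W = 3 + \frac{1}{-1} = 3 - 1 = 2$)
$H{\left(L \right)} = 3$ ($H{\left(L \right)} = 3 + 0 = 3$)
$F{\left(I \right)} = -5 + 2 I$ ($F{\left(I \right)} = 3 + \left(-4 + I\right) 2 = 3 + \left(-8 + 2 I\right) = -5 + 2 I$)
$\left(F{\left(H{\left(-6 \right)} \right)} - 17\right) - 3160 = \left(\left(-5 + 2 \cdot 3\right) - 17\right) - 3160 = \left(\left(-5 + 6\right) - 17\right) - 3160 = \left(1 - 17\right) - 3160 = -16 - 3160 = -3176$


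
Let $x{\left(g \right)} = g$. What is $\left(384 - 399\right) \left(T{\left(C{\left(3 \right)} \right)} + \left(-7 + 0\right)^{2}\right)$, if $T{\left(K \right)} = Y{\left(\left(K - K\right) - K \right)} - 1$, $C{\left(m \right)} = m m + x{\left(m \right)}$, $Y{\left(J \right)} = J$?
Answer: $-540$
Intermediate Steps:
$C{\left(m \right)} = m + m^{2}$ ($C{\left(m \right)} = m m + m = m^{2} + m = m + m^{2}$)
$T{\left(K \right)} = -1 - K$ ($T{\left(K \right)} = \left(\left(K - K\right) - K\right) - 1 = \left(0 - K\right) - 1 = - K - 1 = -1 - K$)
$\left(384 - 399\right) \left(T{\left(C{\left(3 \right)} \right)} + \left(-7 + 0\right)^{2}\right) = \left(384 - 399\right) \left(\left(-1 - 3 \left(1 + 3\right)\right) + \left(-7 + 0\right)^{2}\right) = - 15 \left(\left(-1 - 3 \cdot 4\right) + \left(-7\right)^{2}\right) = - 15 \left(\left(-1 - 12\right) + 49\right) = - 15 \left(-13 + 49\right) = \left(-15\right) 36 = -540$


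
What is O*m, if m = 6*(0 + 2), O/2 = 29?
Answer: 696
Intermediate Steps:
O = 58 (O = 2*29 = 58)
m = 12 (m = 6*2 = 12)
O*m = 58*12 = 696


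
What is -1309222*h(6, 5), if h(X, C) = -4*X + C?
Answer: 24875218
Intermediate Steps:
h(X, C) = C - 4*X
-1309222*h(6, 5) = -1309222*(5 - 4*6) = -1309222*(5 - 24) = -1309222*(-19) = 24875218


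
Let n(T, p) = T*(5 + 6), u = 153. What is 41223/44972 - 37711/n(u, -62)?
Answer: -1626560783/75687876 ≈ -21.490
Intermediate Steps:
n(T, p) = 11*T (n(T, p) = T*11 = 11*T)
41223/44972 - 37711/n(u, -62) = 41223/44972 - 37711/(11*153) = 41223*(1/44972) - 37711/1683 = 41223/44972 - 37711*1/1683 = 41223/44972 - 37711/1683 = -1626560783/75687876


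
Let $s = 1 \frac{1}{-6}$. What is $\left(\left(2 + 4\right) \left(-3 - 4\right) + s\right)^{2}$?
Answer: $\frac{64009}{36} \approx 1778.0$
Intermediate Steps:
$s = - \frac{1}{6}$ ($s = 1 \left(- \frac{1}{6}\right) = - \frac{1}{6} \approx -0.16667$)
$\left(\left(2 + 4\right) \left(-3 - 4\right) + s\right)^{2} = \left(\left(2 + 4\right) \left(-3 - 4\right) - \frac{1}{6}\right)^{2} = \left(6 \left(-7\right) - \frac{1}{6}\right)^{2} = \left(-42 - \frac{1}{6}\right)^{2} = \left(- \frac{253}{6}\right)^{2} = \frac{64009}{36}$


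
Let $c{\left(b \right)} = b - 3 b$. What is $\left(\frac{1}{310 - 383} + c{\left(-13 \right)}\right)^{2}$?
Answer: $\frac{3598609}{5329} \approx 675.29$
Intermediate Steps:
$c{\left(b \right)} = - 2 b$
$\left(\frac{1}{310 - 383} + c{\left(-13 \right)}\right)^{2} = \left(\frac{1}{310 - 383} - -26\right)^{2} = \left(\frac{1}{-73} + 26\right)^{2} = \left(- \frac{1}{73} + 26\right)^{2} = \left(\frac{1897}{73}\right)^{2} = \frac{3598609}{5329}$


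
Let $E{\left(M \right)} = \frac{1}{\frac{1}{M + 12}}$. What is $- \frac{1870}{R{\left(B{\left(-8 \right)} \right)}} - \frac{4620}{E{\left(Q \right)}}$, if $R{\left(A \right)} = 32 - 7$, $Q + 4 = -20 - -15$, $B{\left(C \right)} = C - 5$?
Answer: $- \frac{8074}{5} \approx -1614.8$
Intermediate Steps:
$B{\left(C \right)} = -5 + C$
$Q = -9$ ($Q = -4 - 5 = -9$)
$R{\left(A \right)} = 25$ ($R{\left(A \right)} = 32 - 7 = 25$)
$E{\left(M \right)} = 12 + M$ ($E{\left(M \right)} = \frac{1}{\frac{1}{12 + M}} = 12 + M$)
$- \frac{1870}{R{\left(B{\left(-8 \right)} \right)}} - \frac{4620}{E{\left(Q \right)}} = - \frac{1870}{25} - \frac{4620}{12 - 9} = \left(-1870\right) \frac{1}{25} - \frac{4620}{3} = - \frac{374}{5} - 1540 = - \frac{8074}{5}$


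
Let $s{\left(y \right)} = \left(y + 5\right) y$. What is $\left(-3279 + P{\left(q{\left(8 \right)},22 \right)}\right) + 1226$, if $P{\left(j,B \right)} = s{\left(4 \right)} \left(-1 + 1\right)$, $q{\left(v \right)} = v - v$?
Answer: $-2053$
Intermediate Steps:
$s{\left(y \right)} = y \left(5 + y\right)$ ($s{\left(y \right)} = \left(5 + y\right) y = y \left(5 + y\right)$)
$q{\left(v \right)} = 0$
$P{\left(j,B \right)} = 0$ ($P{\left(j,B \right)} = 4 \left(5 + 4\right) \left(-1 + 1\right) = 4 \cdot 9 \cdot 0 = 36 \cdot 0 = 0$)
$\left(-3279 + P{\left(q{\left(8 \right)},22 \right)}\right) + 1226 = \left(-3279 + 0\right) + 1226 = -3279 + 1226 = -2053$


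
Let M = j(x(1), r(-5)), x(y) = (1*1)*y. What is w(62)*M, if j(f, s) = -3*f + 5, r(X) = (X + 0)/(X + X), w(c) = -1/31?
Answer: -2/31 ≈ -0.064516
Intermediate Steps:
w(c) = -1/31 (w(c) = -1*1/31 = -1/31)
r(X) = 1/2 (r(X) = X/((2*X)) = X*(1/(2*X)) = 1/2)
x(y) = y (x(y) = 1*y = y)
j(f, s) = 5 - 3*f
M = 2 (M = 5 - 3*1 = 5 - 3 = 2)
w(62)*M = -1/31*2 = -2/31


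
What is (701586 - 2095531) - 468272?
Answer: -1862217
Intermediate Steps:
(701586 - 2095531) - 468272 = -1393945 - 468272 = -1862217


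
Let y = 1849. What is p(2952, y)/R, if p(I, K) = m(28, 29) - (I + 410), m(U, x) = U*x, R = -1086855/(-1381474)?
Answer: -234850580/72457 ≈ -3241.2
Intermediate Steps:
R = 1086855/1381474 (R = -1086855*(-1/1381474) = 1086855/1381474 ≈ 0.78674)
p(I, K) = 402 - I (p(I, K) = 28*29 - (I + 410) = 812 - (410 + I) = 812 + (-410 - I) = 402 - I)
p(2952, y)/R = (402 - 1*2952)/(1086855/1381474) = (402 - 2952)*(1381474/1086855) = -2550*1381474/1086855 = -234850580/72457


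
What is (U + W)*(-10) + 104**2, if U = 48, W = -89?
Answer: 11226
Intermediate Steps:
(U + W)*(-10) + 104**2 = (48 - 89)*(-10) + 104**2 = -41*(-10) + 10816 = 410 + 10816 = 11226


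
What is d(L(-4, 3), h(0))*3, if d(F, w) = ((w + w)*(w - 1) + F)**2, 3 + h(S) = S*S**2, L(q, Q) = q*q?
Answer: 4800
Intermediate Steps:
L(q, Q) = q**2
h(S) = -3 + S**3 (h(S) = -3 + S*S**2 = -3 + S**3)
d(F, w) = (F + 2*w*(-1 + w))**2 (d(F, w) = ((2*w)*(-1 + w) + F)**2 = (2*w*(-1 + w) + F)**2 = (F + 2*w*(-1 + w))**2)
d(L(-4, 3), h(0))*3 = ((-4)**2 - 2*(-3 + 0**3) + 2*(-3 + 0**3)**2)**2*3 = (16 - 2*(-3 + 0) + 2*(-3 + 0)**2)**2*3 = (16 - 2*(-3) + 2*(-3)**2)**2*3 = (16 + 6 + 2*9)**2*3 = (16 + 6 + 18)**2*3 = 40**2*3 = 1600*3 = 4800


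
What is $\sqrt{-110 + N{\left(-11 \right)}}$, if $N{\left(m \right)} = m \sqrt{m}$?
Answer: $\sqrt{-110 - 11 i \sqrt{11}} \approx 1.7164 - 10.628 i$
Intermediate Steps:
$N{\left(m \right)} = m^{\frac{3}{2}}$
$\sqrt{-110 + N{\left(-11 \right)}} = \sqrt{-110 + \left(-11\right)^{\frac{3}{2}}} = \sqrt{-110 - 11 i \sqrt{11}}$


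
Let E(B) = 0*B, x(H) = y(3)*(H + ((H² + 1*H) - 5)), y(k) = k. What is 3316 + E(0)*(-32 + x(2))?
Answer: 3316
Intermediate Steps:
x(H) = -15 + 3*H² + 6*H (x(H) = 3*(H + ((H² + 1*H) - 5)) = 3*(H + ((H² + H) - 5)) = 3*(H + ((H + H²) - 5)) = 3*(H + (-5 + H + H²)) = 3*(-5 + H² + 2*H) = -15 + 3*H² + 6*H)
E(B) = 0
3316 + E(0)*(-32 + x(2)) = 3316 + 0*(-32 + (-15 + 3*2² + 6*2)) = 3316 + 0*(-32 + (-15 + 3*4 + 12)) = 3316 + 0*(-32 + (-15 + 12 + 12)) = 3316 + 0*(-32 + 9) = 3316 + 0*(-23) = 3316 + 0 = 3316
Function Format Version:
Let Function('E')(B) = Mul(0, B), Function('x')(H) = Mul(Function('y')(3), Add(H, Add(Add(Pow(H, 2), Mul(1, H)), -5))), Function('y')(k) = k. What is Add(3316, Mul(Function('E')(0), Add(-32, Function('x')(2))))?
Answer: 3316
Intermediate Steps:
Function('x')(H) = Add(-15, Mul(3, Pow(H, 2)), Mul(6, H)) (Function('x')(H) = Mul(3, Add(H, Add(Add(Pow(H, 2), Mul(1, H)), -5))) = Mul(3, Add(H, Add(Add(Pow(H, 2), H), -5))) = Mul(3, Add(H, Add(Add(H, Pow(H, 2)), -5))) = Mul(3, Add(H, Add(-5, H, Pow(H, 2)))) = Mul(3, Add(-5, Pow(H, 2), Mul(2, H))) = Add(-15, Mul(3, Pow(H, 2)), Mul(6, H)))
Function('E')(B) = 0
Add(3316, Mul(Function('E')(0), Add(-32, Function('x')(2)))) = Add(3316, Mul(0, Add(-32, Add(-15, Mul(3, Pow(2, 2)), Mul(6, 2))))) = Add(3316, Mul(0, Add(-32, Add(-15, Mul(3, 4), 12)))) = Add(3316, Mul(0, Add(-32, Add(-15, 12, 12)))) = Add(3316, Mul(0, Add(-32, 9))) = Add(3316, Mul(0, -23)) = Add(3316, 0) = 3316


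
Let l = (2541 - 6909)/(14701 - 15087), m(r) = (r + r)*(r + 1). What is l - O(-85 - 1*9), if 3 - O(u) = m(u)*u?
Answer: -317193123/193 ≈ -1.6435e+6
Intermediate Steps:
m(r) = 2*r*(1 + r) (m(r) = (2*r)*(1 + r) = 2*r*(1 + r))
l = 2184/193 (l = -4368/(-386) = -4368*(-1/386) = 2184/193 ≈ 11.316)
O(u) = 3 - 2*u²*(1 + u) (O(u) = 3 - 2*u*(1 + u)*u = 3 - 2*u²*(1 + u))
l - O(-85 - 1*9) = 2184/193 - (3 - 2*(-85 - 1*9)²*(1 + (-85 - 1*9))) = 2184/193 - (3 - 2*(-85 - 9)²*(1 + (-85 - 9))) = 2184/193 - (3 - 2*(-94)²*(1 - 94)) = 2184/193 - (3 - 2*8836*(-93)) = 2184/193 - (3 + 1643496) = 2184/193 - 1*1643499 = 2184/193 - 1643499 = -317193123/193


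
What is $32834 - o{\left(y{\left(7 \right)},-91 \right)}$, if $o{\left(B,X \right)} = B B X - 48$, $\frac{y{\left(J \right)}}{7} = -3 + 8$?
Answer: $144357$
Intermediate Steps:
$y{\left(J \right)} = 35$ ($y{\left(J \right)} = 7 \left(-3 + 8\right) = 7 \cdot 5 = 35$)
$o{\left(B,X \right)} = -48 + X B^{2}$ ($o{\left(B,X \right)} = B^{2} X - 48 = X B^{2} - 48 = -48 + X B^{2}$)
$32834 - o{\left(y{\left(7 \right)},-91 \right)} = 32834 - \left(-48 - 91 \cdot 35^{2}\right) = 32834 - \left(-48 - 111475\right) = 32834 - -111523 = 32834 + 111523 = 144357$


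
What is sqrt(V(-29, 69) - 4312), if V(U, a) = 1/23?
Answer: 5*I*sqrt(91241)/23 ≈ 65.666*I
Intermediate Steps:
V(U, a) = 1/23
sqrt(V(-29, 69) - 4312) = sqrt(1/23 - 4312) = sqrt(-99175/23) = 5*I*sqrt(91241)/23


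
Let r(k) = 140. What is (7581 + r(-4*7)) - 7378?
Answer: 343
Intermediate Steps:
(7581 + r(-4*7)) - 7378 = (7581 + 140) - 7378 = 7721 - 7378 = 343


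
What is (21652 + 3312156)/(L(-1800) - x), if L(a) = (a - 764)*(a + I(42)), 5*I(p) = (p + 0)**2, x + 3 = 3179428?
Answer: 16669040/2655979 ≈ 6.2760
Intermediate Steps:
x = 3179425 (x = -3 + 3179428 = 3179425)
I(p) = p**2/5 (I(p) = (p + 0)**2/5 = p**2/5)
L(a) = (-764 + a)*(1764/5 + a) (L(a) = (a - 764)*(a + (1/5)*42**2) = (-764 + a)*(a + (1/5)*1764) = (-764 + a)*(a + 1764/5) = (-764 + a)*(1764/5 + a))
(21652 + 3312156)/(L(-1800) - x) = (21652 + 3312156)/((-1347696/5 + (-1800)**2 - 2056/5*(-1800)) - 1*3179425) = 3333808/((-1347696/5 + 3240000 + 740160) - 3179425) = 3333808/(18553104/5 - 3179425) = 3333808/(2655979/5) = 3333808*(5/2655979) = 16669040/2655979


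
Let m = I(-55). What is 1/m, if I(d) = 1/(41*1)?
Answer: 41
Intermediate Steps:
I(d) = 1/41
m = 1/41 ≈ 0.024390
1/m = 1/(1/41) = 41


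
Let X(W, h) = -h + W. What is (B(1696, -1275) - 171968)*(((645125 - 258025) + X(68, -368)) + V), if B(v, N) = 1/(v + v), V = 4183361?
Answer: -2666274863313135/3392 ≈ -7.8605e+11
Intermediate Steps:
X(W, h) = W - h
B(v, N) = 1/(2*v)
(B(1696, -1275) - 171968)*(((645125 - 258025) + X(68, -368)) + V) = ((½)/1696 - 171968)*(((645125 - 258025) + (68 - 1*(-368))) + 4183361) = ((½)*(1/1696) - 171968)*((387100 + (68 + 368)) + 4183361) = (1/3392 - 171968)*((387100 + 436) + 4183361) = -583315455*(387536 + 4183361)/3392 = -583315455/3392*4570897 = -2666274863313135/3392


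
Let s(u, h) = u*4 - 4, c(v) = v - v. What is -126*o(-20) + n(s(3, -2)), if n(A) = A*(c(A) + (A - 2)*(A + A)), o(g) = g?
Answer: 3288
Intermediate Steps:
c(v) = 0
s(u, h) = -4 + 4*u (s(u, h) = 4*u - 4 = -4 + 4*u)
n(A) = 2*A²*(-2 + A) (n(A) = A*(0 + (A - 2)*(A + A)) = A*(0 + (-2 + A)*(2*A)) = A*(0 + 2*A*(-2 + A)) = A*(2*A*(-2 + A)) = 2*A²*(-2 + A))
-126*o(-20) + n(s(3, -2)) = -126*(-20) + 2*(-4 + 4*3)²*(-2 + (-4 + 4*3)) = 2520 + 2*(-4 + 12)²*(-2 + (-4 + 12)) = 2520 + 2*8²*(-2 + 8) = 2520 + 2*64*6 = 2520 + 768 = 3288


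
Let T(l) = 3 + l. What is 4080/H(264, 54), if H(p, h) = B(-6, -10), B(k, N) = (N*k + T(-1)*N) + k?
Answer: 120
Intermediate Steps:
B(k, N) = k + 2*N + N*k (B(k, N) = (N*k + (3 - 1)*N) + k = (N*k + 2*N) + k = (2*N + N*k) + k = k + 2*N + N*k)
H(p, h) = 34 (H(p, h) = -6 + 2*(-10) - 10*(-6) = -6 - 20 + 60 = 34)
4080/H(264, 54) = 4080/34 = 4080*(1/34) = 120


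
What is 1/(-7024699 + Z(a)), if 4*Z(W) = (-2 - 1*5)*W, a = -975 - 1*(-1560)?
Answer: -4/28102891 ≈ -1.4233e-7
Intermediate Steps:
a = 585 (a = -975 + 1560 = 585)
Z(W) = -7*W/4 (Z(W) = ((-2 - 1*5)*W)/4 = ((-2 - 5)*W)/4 = (-7*W)/4 = -7*W/4)
1/(-7024699 + Z(a)) = 1/(-7024699 - 7/4*585) = 1/(-7024699 - 4095/4) = 1/(-28102891/4) = -4/28102891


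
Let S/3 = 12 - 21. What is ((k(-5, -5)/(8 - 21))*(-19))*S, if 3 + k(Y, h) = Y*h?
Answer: -11286/13 ≈ -868.15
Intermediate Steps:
k(Y, h) = -3 + Y*h
S = -27 (S = 3*(12 - 21) = 3*(-9) = -27)
((k(-5, -5)/(8 - 21))*(-19))*S = (((-3 - 5*(-5))/(8 - 21))*(-19))*(-27) = (((-3 + 25)/(-13))*(-19))*(-27) = ((22*(-1/13))*(-19))*(-27) = -22/13*(-19)*(-27) = (418/13)*(-27) = -11286/13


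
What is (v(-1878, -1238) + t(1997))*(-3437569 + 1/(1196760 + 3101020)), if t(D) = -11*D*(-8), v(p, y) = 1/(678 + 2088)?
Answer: -2393796698795483081121/3962553160 ≈ -6.0410e+11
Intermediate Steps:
v(p, y) = 1/2766
t(D) = 88*D
(v(-1878, -1238) + t(1997))*(-3437569 + 1/(1196760 + 3101020)) = (1/2766 + 88*1997)*(-3437569 + 1/(1196760 + 3101020)) = (1/2766 + 175736)*(-3437569 + 1/4297780) = 486085777*(-3437569 + 1/4297780)/2766 = (486085777/2766)*(-14773915296819/4297780) = -2393796698795483081121/3962553160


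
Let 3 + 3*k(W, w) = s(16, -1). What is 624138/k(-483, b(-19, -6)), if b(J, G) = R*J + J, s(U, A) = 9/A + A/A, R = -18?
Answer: -1872414/11 ≈ -1.7022e+5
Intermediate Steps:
s(U, A) = 1 + 9/A (s(U, A) = 9/A + 1 = 1 + 9/A)
b(J, G) = -17*J (b(J, G) = -18*J + J = -17*J)
k(W, w) = -11/3 (k(W, w) = -1 + ((9 - 1)/(-1))/3 = -1 + (-1*8)/3 = -1 + (⅓)*(-8) = -1 - 8/3 = -11/3)
624138/k(-483, b(-19, -6)) = 624138/(-11/3) = 624138*(-3/11) = -1872414/11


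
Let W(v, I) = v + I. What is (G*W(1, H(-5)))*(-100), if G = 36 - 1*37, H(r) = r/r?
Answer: 200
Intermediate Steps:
H(r) = 1
W(v, I) = I + v
G = -1 (G = 36 - 37 = -1)
(G*W(1, H(-5)))*(-100) = -(1 + 1)*(-100) = -1*2*(-100) = -2*(-100) = 200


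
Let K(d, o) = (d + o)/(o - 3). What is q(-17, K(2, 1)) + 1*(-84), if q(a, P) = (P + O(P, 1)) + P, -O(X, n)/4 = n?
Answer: -91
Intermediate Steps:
O(X, n) = -4*n
K(d, o) = (d + o)/(-3 + o)
q(a, P) = -4 + 2*P (q(a, P) = (P - 4*1) + P = (P - 4) + P = (-4 + P) + P = -4 + 2*P)
q(-17, K(2, 1)) + 1*(-84) = (-4 + 2*((2 + 1)/(-3 + 1))) + 1*(-84) = (-4 + 2*(3/(-2))) - 84 = (-4 + 2*(-½*3)) - 84 = (-4 + 2*(-3/2)) - 84 = (-4 - 3) - 84 = -7 - 84 = -91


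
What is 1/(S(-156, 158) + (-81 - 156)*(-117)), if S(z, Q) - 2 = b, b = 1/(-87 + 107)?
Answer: 20/554621 ≈ 3.6061e-5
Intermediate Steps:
b = 1/20 ≈ 0.050000
S(z, Q) = 41/20 (S(z, Q) = 2 + 1/20 = 41/20)
1/(S(-156, 158) + (-81 - 156)*(-117)) = 1/(41/20 + (-81 - 156)*(-117)) = 1/(41/20 - 237*(-117)) = 1/(41/20 + 27729) = 1/(554621/20) = 20/554621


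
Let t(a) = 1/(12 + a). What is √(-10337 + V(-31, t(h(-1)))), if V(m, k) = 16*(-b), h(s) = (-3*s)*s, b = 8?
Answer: I*√10465 ≈ 102.3*I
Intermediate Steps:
h(s) = -3*s²
V(m, k) = -128 (V(m, k) = 16*(-1*8) = 16*(-8) = -128)
√(-10337 + V(-31, t(h(-1)))) = √(-10337 - 128) = √(-10465) = I*√10465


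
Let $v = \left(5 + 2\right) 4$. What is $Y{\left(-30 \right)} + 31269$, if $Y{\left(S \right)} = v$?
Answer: $31297$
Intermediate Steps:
$v = 28$ ($v = 7 \cdot 4 = 28$)
$Y{\left(S \right)} = 28$
$Y{\left(-30 \right)} + 31269 = 28 + 31269 = 31297$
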